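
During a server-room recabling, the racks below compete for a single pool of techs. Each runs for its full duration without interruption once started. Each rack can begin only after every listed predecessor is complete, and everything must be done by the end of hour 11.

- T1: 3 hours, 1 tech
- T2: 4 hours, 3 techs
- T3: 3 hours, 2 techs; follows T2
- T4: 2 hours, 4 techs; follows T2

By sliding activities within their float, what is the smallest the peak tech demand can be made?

Early-start (T1@1, T2@1, T3@5, T4@5) gives peak 6: h1:4  h2:4  h3:4  h4:3  h5:6  h6:6  h7:2  h8:0  h9:0  h10:0  h11:0.
Shift T4→8.
Schedule T1@1, T2@1, T3@5, T4@8: h1:4  h2:4  h3:4  h4:3  h5:2  h6:2  h7:2  h8:4  h9:4  h10:0  h11:0 — peak 4.

4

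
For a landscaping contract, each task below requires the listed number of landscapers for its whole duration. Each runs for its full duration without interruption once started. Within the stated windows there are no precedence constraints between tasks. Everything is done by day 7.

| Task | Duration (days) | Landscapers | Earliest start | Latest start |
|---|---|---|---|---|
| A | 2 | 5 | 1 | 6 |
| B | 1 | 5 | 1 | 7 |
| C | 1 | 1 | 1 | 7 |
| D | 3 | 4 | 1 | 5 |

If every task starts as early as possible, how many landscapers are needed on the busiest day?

15

Early-start schedule: A@1, B@1, C@1, D@1.
Load per day: day 1: 15, day 2: 9, day 3: 4, day 4: 0, day 5: 0, day 6: 0, day 7: 0.
Peak is 15.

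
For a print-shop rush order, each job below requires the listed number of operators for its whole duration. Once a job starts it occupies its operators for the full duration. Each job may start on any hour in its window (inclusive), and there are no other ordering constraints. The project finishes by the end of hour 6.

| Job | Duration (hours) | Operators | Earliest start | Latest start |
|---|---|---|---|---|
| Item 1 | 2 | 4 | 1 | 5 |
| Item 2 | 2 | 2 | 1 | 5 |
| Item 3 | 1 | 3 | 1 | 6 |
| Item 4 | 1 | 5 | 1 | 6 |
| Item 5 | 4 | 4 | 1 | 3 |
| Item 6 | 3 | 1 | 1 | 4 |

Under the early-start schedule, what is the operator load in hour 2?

11

At early start, hour 2 has: Item 1, Item 2, Item 5, Item 6.
Demand: 4 + 2 + 4 + 1 = 11.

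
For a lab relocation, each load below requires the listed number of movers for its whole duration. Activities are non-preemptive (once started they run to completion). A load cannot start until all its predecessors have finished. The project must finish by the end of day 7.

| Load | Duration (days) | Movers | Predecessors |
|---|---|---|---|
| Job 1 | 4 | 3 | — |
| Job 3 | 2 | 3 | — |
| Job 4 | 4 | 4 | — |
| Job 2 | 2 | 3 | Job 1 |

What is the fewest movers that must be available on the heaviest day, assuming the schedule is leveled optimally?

7

Early-start (Job 1@1, Job 3@1, Job 4@1, Job 2@5) gives peak 10: d1:10  d2:10  d3:7  d4:7  d5:3  d6:3  d7:0.
Shift Job 4→3.
Schedule Job 1@1, Job 3@1, Job 4@3, Job 2@5: d1:6  d2:6  d3:7  d4:7  d5:7  d6:7  d7:0 — peak 7.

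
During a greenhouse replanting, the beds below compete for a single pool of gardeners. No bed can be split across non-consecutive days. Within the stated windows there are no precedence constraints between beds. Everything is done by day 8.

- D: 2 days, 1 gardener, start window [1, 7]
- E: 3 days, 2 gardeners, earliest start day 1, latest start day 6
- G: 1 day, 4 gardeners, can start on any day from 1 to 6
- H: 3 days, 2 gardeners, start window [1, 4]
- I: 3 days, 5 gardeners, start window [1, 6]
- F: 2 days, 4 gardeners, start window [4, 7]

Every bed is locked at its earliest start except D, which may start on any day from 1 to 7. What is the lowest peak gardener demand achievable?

D@1: d1:14  d2:10  d3:9  d4:4  d5:4  d6:0  d7:0  d8:0 → peak 14
D@2: d1:13  d2:10  d3:10  d4:4  d5:4  d6:0  d7:0  d8:0 → peak 13
D@3: d1:13  d2:9  d3:10  d4:5  d5:4  d6:0  d7:0  d8:0 → peak 13
D@4: d1:13  d2:9  d3:9  d4:5  d5:5  d6:0  d7:0  d8:0 → peak 13
D@5: d1:13  d2:9  d3:9  d4:4  d5:5  d6:1  d7:0  d8:0 → peak 13
D@6: d1:13  d2:9  d3:9  d4:4  d5:4  d6:1  d7:1  d8:0 → peak 13
D@7: d1:13  d2:9  d3:9  d4:4  d5:4  d6:0  d7:1  d8:1 → peak 13
Best is D@2, peak 13.

13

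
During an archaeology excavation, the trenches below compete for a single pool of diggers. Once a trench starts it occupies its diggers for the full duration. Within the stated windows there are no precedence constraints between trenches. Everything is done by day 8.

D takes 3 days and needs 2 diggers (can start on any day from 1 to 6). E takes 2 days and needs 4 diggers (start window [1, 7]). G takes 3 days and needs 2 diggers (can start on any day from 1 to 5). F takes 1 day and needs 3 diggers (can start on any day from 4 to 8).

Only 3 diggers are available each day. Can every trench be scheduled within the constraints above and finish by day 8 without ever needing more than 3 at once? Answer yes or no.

no

The minimum achievable peak is 4; 3 < 4, so no feasible schedule stays within the cap.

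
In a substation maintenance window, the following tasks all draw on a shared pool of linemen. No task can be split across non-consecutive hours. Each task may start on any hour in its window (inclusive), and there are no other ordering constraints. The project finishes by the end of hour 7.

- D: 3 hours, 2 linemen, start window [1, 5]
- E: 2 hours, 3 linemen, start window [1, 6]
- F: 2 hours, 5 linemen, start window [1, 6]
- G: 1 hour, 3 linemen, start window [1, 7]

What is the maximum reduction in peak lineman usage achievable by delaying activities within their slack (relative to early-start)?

8

Early-start peak: h1:13  h2:10  h3:2  h4:0  h5:0  h6:0  h7:0 ⇒ 13.
Leveled (D@1, E@1, F@4, G@3): h1:5  h2:5  h3:5  h4:5  h5:5  h6:0  h7:0 ⇒ 5.
Reduction 13 − 5 = 8.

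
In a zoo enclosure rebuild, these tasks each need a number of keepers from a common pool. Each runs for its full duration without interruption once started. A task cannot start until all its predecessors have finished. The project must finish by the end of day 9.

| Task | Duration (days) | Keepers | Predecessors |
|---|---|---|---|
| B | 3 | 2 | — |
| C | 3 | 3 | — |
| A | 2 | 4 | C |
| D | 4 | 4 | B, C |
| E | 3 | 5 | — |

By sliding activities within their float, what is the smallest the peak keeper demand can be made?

Early-start (B@1, C@1, A@4, D@4, E@1) gives peak 10: d1:10  d2:10  d3:10  d4:8  d5:8  d6:4  d7:4  d8:0  d9:0.
Shift E→6.
Schedule B@1, C@1, A@4, D@4, E@6: d1:5  d2:5  d3:5  d4:8  d5:8  d6:9  d7:9  d8:5  d9:0 — peak 9.

9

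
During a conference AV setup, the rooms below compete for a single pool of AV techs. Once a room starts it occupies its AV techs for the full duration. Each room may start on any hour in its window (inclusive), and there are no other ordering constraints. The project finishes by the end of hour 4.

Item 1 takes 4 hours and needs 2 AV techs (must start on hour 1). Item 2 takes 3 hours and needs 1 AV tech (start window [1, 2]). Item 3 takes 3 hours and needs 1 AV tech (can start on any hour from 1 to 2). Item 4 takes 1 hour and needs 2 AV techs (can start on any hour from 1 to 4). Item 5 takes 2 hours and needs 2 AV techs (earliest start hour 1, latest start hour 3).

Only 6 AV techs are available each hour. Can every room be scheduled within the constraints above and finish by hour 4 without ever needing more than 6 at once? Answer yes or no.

yes

Schedule Item 1@1, Item 2@1, Item 3@1, Item 4@1, Item 5@2: h1:6  h2:6  h3:6  h4:2 — peak 6 ≤ 6.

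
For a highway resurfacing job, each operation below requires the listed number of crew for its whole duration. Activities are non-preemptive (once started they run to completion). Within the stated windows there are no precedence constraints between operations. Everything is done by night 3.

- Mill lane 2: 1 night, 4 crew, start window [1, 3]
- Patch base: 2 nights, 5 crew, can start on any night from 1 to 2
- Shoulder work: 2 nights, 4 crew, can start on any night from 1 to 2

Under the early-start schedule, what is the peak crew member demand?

13

Early-start schedule: Mill lane 2@1, Patch base@1, Shoulder work@1.
Load per night: night 1: 13, night 2: 9, night 3: 0.
Peak is 13.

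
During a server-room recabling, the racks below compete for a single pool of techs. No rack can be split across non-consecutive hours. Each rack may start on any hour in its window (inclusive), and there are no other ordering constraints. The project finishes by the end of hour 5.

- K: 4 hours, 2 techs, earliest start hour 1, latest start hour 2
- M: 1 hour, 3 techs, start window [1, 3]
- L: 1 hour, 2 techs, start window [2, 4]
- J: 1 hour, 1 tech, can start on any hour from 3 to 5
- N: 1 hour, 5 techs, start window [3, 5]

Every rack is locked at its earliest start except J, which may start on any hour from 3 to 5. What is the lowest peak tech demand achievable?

J@3: h1:5  h2:4  h3:8  h4:2  h5:0 → peak 8
J@4: h1:5  h2:4  h3:7  h4:3  h5:0 → peak 7
J@5: h1:5  h2:4  h3:7  h4:2  h5:1 → peak 7
Best is J@4, peak 7.

7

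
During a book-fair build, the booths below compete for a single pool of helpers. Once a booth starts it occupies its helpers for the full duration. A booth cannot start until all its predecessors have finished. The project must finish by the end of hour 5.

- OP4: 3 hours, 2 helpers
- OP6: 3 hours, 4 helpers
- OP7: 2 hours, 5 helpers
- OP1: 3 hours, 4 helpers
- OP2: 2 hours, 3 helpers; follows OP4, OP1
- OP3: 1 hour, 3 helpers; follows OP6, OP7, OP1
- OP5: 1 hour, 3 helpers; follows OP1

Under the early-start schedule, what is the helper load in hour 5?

At early start, hour 5 has: OP2.
Demand: 3 = 3.

3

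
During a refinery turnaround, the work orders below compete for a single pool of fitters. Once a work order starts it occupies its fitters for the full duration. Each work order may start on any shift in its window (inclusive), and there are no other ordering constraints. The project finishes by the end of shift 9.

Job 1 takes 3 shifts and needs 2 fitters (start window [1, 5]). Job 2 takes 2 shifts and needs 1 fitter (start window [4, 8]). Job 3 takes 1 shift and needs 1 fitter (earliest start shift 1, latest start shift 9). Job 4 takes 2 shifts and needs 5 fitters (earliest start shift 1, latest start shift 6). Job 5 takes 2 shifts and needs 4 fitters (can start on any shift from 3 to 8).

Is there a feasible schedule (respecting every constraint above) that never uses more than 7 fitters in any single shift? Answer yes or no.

yes

Schedule Job 1@1, Job 2@4, Job 3@1, Job 4@6, Job 5@4: s1:3  s2:2  s3:2  s4:5  s5:5  s6:5  s7:5  s8:0  s9:0 — peak 5 ≤ 7.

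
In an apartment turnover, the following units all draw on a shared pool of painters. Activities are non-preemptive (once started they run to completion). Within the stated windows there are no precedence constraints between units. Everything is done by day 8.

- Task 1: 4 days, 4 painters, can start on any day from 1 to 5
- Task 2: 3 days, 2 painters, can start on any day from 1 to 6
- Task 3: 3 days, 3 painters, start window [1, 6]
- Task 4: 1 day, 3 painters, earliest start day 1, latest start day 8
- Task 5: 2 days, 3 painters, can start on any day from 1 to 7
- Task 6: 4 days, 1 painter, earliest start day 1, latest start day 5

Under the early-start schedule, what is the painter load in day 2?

13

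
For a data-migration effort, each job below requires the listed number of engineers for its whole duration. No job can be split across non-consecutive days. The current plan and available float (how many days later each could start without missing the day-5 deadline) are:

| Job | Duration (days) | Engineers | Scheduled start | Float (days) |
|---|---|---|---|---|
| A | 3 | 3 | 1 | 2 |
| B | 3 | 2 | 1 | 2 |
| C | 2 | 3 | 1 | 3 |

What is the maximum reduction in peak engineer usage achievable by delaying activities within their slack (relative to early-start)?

Early-start peak: d1:8  d2:8  d3:5  d4:0  d5:0 ⇒ 8.
Leveled (A@1, B@1, C@4): d1:5  d2:5  d3:5  d4:3  d5:3 ⇒ 5.
Reduction 8 − 5 = 3.

3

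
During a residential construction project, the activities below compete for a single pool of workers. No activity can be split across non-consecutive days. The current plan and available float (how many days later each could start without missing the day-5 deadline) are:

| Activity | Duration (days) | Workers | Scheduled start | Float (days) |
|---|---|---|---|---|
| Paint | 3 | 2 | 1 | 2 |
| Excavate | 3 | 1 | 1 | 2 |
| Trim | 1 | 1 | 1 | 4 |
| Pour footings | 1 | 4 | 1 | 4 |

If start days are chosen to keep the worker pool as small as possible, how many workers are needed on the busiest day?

4

Early-start (Paint@1, Excavate@1, Trim@1, Pour footings@1) gives peak 8: d1:8  d2:3  d3:3  d4:0  d5:0.
Shift Pour footings→4.
Schedule Paint@1, Excavate@1, Trim@1, Pour footings@4: d1:4  d2:3  d3:3  d4:4  d5:0 — peak 4.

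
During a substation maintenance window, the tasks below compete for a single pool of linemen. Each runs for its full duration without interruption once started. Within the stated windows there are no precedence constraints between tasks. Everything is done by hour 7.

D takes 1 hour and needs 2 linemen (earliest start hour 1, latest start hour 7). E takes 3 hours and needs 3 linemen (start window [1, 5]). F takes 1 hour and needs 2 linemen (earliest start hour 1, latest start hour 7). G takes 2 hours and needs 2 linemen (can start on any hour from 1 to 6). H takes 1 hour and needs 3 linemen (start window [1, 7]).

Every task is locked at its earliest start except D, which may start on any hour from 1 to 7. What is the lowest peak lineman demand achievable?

10

D@1: h1:12  h2:5  h3:3  h4:0  h5:0  h6:0  h7:0 → peak 12
D@2: h1:10  h2:7  h3:3  h4:0  h5:0  h6:0  h7:0 → peak 10
D@3: h1:10  h2:5  h3:5  h4:0  h5:0  h6:0  h7:0 → peak 10
D@4: h1:10  h2:5  h3:3  h4:2  h5:0  h6:0  h7:0 → peak 10
D@5: h1:10  h2:5  h3:3  h4:0  h5:2  h6:0  h7:0 → peak 10
D@6: h1:10  h2:5  h3:3  h4:0  h5:0  h6:2  h7:0 → peak 10
D@7: h1:10  h2:5  h3:3  h4:0  h5:0  h6:0  h7:2 → peak 10
Best is D@2, peak 10.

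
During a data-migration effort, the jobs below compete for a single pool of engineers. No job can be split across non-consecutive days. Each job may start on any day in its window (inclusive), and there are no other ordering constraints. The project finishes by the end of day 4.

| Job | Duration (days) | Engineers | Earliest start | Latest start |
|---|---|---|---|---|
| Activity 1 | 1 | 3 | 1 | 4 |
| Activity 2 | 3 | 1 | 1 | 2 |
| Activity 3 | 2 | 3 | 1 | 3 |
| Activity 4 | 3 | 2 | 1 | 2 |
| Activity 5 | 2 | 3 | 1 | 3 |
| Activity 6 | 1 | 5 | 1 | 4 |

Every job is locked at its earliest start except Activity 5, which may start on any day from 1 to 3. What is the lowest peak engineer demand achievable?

14

Activity 5@1: d1:17  d2:9  d3:3  d4:0 → peak 17
Activity 5@2: d1:14  d2:9  d3:6  d4:0 → peak 14
Activity 5@3: d1:14  d2:6  d3:6  d4:3 → peak 14
Best is Activity 5@2, peak 14.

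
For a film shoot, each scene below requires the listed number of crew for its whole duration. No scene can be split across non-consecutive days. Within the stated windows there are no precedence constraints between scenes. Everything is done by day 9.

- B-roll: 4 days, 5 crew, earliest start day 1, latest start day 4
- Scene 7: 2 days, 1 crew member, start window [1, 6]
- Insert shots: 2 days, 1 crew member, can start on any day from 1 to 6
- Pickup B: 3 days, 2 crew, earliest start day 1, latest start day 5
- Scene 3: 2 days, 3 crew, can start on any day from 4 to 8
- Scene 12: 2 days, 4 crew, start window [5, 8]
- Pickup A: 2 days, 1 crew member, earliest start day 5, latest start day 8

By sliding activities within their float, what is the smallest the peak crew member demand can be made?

6

Early-start (B-roll@1, Scene 7@1, Insert shots@1, Pickup B@1, Scene 3@4, Scene 12@5, Pickup A@5) gives peak 9: d1:9  d2:9  d3:7  d4:8  d5:8  d6:5  d7:0  d8:0  d9:0.
Shift Insert shots→3, Pickup B→5, Scene 3→5, Scene 12→7.
Schedule B-roll@1, Scene 7@1, Insert shots@3, Pickup B@5, Scene 3@5, Scene 12@7, Pickup A@5: d1:6  d2:6  d3:6  d4:6  d5:6  d6:6  d7:6  d8:4  d9:0 — peak 6.
Total crew member-days = 46 over 9 days ⇒ peak ≥ ⌈46/9⌉ = 6, so 6 is optimal.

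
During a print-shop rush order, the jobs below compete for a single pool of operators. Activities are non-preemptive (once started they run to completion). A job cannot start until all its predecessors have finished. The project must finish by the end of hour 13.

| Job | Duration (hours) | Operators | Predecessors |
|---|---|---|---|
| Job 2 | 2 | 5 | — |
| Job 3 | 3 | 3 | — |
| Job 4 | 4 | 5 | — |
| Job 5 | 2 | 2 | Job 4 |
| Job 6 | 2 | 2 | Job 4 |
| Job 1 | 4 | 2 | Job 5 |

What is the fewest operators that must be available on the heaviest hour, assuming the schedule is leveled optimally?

Early-start (Job 2@1, Job 3@1, Job 4@1, Job 5@5, Job 6@5, Job 1@7) gives peak 13: h1:13  h2:13  h3:8  h4:5  h5:4  h6:4  h7:2  h8:2  h9:2  h10:2  h11:0  h12:0  h13:0.
Shift Job 3→7, Job 4→3, Job 5→7, Job 6→9, Job 1→10.
Schedule Job 2@1, Job 3@7, Job 4@3, Job 5@7, Job 6@9, Job 1@10: h1:5  h2:5  h3:5  h4:5  h5:5  h6:5  h7:5  h8:5  h9:5  h10:4  h11:2  h12:2  h13:2 — peak 5.
Total operator-hours = 55 over 13 hours ⇒ peak ≥ ⌈55/13⌉ = 5, so 5 is optimal.

5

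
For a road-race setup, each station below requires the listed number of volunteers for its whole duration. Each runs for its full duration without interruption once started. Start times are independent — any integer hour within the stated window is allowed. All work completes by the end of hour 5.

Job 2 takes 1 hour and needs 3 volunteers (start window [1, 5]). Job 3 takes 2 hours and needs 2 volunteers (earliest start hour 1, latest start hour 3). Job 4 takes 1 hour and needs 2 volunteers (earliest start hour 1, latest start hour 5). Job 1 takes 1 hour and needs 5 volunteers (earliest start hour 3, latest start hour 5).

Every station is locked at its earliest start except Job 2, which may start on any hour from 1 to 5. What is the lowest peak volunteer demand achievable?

5

Job 2@1: h1:7  h2:2  h3:5  h4:0  h5:0 → peak 7
Job 2@2: h1:4  h2:5  h3:5  h4:0  h5:0 → peak 5
Job 2@3: h1:4  h2:2  h3:8  h4:0  h5:0 → peak 8
Job 2@4: h1:4  h2:2  h3:5  h4:3  h5:0 → peak 5
Job 2@5: h1:4  h2:2  h3:5  h4:0  h5:3 → peak 5
Best is Job 2@2, peak 5.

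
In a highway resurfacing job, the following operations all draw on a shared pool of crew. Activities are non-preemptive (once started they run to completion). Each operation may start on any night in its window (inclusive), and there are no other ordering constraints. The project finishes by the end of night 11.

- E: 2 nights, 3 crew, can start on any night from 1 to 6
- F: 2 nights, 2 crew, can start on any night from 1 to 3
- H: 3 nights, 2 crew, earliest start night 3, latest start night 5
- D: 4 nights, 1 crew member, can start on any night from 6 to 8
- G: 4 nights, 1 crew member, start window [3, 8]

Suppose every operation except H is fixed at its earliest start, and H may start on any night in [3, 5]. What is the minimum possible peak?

5

H@3: n1:5  n2:5  n3:3  n4:3  n5:3  n6:2  n7:1  n8:1  n9:1  n10:0  n11:0 → peak 5
H@4: n1:5  n2:5  n3:1  n4:3  n5:3  n6:4  n7:1  n8:1  n9:1  n10:0  n11:0 → peak 5
H@5: n1:5  n2:5  n3:1  n4:1  n5:3  n6:4  n7:3  n8:1  n9:1  n10:0  n11:0 → peak 5
Best is H@3, peak 5.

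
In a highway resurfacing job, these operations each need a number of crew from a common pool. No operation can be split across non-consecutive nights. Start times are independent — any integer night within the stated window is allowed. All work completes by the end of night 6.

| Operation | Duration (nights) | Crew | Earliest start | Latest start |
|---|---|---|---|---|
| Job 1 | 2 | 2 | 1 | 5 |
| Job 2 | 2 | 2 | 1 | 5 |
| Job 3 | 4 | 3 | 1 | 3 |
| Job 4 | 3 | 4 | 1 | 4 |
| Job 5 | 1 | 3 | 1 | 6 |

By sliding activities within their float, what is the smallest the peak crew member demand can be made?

Early-start (Job 1@1, Job 2@1, Job 3@1, Job 4@1, Job 5@1) gives peak 14: n1:14  n2:11  n3:7  n4:3  n5:0  n6:0.
Shift Job 4→3, Job 5→5.
Schedule Job 1@1, Job 2@1, Job 3@1, Job 4@3, Job 5@5: n1:7  n2:7  n3:7  n4:7  n5:7  n6:0 — peak 7.

7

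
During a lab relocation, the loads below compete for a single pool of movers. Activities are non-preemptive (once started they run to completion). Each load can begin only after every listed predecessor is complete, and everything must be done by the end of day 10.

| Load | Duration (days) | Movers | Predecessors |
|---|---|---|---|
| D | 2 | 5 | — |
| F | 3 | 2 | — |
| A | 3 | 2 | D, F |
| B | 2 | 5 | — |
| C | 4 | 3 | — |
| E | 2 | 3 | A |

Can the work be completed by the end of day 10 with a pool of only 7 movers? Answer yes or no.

Schedule D@1, F@1, A@4, B@3, C@5, E@7: d1:7  d2:7  d3:7  d4:7  d5:5  d6:5  d7:6  d8:6  d9:0  d10:0 — peak 7 ≤ 7.

yes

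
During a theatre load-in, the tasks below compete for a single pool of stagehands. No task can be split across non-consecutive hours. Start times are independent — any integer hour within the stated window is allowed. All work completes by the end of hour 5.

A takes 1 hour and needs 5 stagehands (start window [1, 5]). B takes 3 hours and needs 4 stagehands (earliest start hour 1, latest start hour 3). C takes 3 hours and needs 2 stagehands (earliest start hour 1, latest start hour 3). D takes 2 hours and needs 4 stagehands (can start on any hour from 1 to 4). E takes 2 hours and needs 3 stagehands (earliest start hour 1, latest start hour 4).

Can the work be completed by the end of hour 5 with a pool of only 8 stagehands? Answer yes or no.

no

The minimum achievable peak is 9; 8 < 9, so no feasible schedule stays within the cap.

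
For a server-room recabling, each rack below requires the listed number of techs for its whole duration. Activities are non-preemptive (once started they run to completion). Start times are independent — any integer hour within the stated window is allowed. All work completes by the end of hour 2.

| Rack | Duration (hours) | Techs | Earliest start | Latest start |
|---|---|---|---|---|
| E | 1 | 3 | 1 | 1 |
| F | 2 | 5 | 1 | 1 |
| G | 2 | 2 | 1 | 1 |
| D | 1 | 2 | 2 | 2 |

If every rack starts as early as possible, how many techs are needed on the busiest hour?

10

Early-start schedule: E@1, F@1, G@1, D@2.
Load per hour: hour 1: 10, hour 2: 9.
Peak is 10.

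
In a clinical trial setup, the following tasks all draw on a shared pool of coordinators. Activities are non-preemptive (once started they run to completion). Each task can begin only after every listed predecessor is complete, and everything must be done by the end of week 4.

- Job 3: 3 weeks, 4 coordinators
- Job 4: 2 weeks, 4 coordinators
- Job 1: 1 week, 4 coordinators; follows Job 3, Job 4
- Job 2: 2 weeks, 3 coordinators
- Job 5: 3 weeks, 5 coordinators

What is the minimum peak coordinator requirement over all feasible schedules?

Early-start (Job 3@1, Job 4@1, Job 1@4, Job 2@1, Job 5@1) gives peak 16: w1:16  w2:16  w3:9  w4:4.
Shift Job 2→3.
Schedule Job 3@1, Job 4@1, Job 1@4, Job 2@3, Job 5@1: w1:13  w2:13  w3:12  w4:7 — peak 13.
No arrangement of the 12 feasible schedules does better.

13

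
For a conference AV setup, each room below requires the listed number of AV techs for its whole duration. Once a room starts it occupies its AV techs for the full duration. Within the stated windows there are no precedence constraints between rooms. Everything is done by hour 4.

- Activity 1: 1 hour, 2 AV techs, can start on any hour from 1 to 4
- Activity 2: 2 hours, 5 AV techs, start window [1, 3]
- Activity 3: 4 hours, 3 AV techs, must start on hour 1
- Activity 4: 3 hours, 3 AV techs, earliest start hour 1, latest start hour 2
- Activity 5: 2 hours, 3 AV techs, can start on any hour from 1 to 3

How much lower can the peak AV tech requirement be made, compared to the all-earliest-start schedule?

5

Early-start peak: h1:16  h2:14  h3:6  h4:3 ⇒ 16.
Leveled (Activity 1@1, Activity 2@1, Activity 3@1, Activity 4@2, Activity 5@3): h1:10  h2:11  h3:9  h4:9 ⇒ 11.
Reduction 16 − 11 = 5.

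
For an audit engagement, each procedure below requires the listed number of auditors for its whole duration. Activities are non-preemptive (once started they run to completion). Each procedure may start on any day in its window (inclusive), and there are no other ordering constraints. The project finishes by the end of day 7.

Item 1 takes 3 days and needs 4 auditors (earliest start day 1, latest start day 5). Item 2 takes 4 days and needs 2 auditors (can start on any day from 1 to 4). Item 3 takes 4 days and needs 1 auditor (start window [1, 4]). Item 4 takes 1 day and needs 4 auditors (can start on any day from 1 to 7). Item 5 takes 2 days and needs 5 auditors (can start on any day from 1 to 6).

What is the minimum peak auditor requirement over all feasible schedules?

Early-start (Item 1@1, Item 2@1, Item 3@1, Item 4@1, Item 5@1) gives peak 16: d1:16  d2:12  d3:7  d4:3  d5:0  d6:0  d7:0.
Shift Item 3→4, Item 4→5, Item 5→6.
Schedule Item 1@1, Item 2@1, Item 3@4, Item 4@5, Item 5@6: d1:6  d2:6  d3:6  d4:3  d5:5  d6:6  d7:6 — peak 6.
Total auditor-days = 38 over 7 days ⇒ peak ≥ ⌈38/7⌉ = 6, so 6 is optimal.

6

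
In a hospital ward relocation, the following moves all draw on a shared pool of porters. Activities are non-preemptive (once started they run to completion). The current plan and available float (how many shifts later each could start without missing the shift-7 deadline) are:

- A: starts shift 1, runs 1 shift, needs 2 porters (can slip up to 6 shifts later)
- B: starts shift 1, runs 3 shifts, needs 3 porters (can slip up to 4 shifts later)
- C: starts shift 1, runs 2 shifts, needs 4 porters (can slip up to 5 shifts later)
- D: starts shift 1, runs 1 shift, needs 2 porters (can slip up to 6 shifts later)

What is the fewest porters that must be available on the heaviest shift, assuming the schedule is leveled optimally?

4

Early-start (A@1, B@1, C@1, D@1) gives peak 11: s1:11  s2:7  s3:3  s4:0  s5:0  s6:0  s7:0.
Shift B→2, C→5.
Schedule A@1, B@2, C@5, D@1: s1:4  s2:3  s3:3  s4:3  s5:4  s6:4  s7:0 — peak 4.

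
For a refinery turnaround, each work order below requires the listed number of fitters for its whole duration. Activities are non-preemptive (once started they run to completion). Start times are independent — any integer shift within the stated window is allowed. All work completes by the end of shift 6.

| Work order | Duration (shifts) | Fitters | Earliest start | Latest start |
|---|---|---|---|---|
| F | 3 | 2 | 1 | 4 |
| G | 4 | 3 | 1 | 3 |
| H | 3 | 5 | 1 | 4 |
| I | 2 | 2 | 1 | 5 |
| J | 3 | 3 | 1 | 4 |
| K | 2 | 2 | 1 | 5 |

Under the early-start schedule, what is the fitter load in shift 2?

At early start, shift 2 has: F, G, H, I, J, K.
Demand: 2 + 3 + 5 + 2 + 3 + 2 = 17.

17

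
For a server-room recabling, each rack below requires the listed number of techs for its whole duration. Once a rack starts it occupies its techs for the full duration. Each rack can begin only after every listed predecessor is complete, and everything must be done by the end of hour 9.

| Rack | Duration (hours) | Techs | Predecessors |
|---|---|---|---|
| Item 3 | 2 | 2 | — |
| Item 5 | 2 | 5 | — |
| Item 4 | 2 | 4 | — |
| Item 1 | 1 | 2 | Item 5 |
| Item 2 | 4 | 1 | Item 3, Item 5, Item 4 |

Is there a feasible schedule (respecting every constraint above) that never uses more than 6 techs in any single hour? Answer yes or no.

Schedule Item 3@1, Item 5@3, Item 4@1, Item 1@5, Item 2@5: h1:6  h2:6  h3:5  h4:5  h5:3  h6:1  h7:1  h8:1  h9:0 — peak 6 ≤ 6.

yes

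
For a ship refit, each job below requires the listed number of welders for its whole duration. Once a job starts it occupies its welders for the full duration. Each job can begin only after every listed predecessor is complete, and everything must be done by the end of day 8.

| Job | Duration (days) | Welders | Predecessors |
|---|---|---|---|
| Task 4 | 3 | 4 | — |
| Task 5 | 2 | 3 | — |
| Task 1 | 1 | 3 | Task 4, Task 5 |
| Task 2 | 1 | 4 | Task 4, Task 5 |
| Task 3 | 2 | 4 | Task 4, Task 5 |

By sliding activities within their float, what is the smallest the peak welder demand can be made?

Early-start (Task 4@1, Task 5@1, Task 1@4, Task 2@4, Task 3@4) gives peak 11: d1:7  d2:7  d3:4  d4:11  d5:4  d6:0  d7:0  d8:0.
Shift Task 3→5.
Schedule Task 4@1, Task 5@1, Task 1@4, Task 2@4, Task 3@5: d1:7  d2:7  d3:4  d4:7  d5:4  d6:4  d7:0  d8:0 — peak 7.

7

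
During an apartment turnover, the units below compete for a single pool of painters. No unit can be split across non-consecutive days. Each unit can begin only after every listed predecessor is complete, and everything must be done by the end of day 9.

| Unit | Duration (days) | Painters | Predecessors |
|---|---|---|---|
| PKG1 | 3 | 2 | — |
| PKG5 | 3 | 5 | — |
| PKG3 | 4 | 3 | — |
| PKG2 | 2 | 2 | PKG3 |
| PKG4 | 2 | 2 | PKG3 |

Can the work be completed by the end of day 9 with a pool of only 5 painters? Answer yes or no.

yes

Schedule PKG1@1, PKG5@5, PKG3@1, PKG2@8, PKG4@8: d1:5  d2:5  d3:5  d4:3  d5:5  d6:5  d7:5  d8:4  d9:4 — peak 5 ≤ 5.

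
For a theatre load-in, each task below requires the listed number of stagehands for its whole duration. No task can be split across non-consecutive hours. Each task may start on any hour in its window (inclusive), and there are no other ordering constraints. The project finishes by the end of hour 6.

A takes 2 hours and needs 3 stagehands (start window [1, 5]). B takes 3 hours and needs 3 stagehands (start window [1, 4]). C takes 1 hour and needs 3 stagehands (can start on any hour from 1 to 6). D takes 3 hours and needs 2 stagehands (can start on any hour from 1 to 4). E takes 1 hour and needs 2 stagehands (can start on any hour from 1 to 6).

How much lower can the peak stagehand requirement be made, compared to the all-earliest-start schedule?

Early-start peak: h1:13  h2:8  h3:5  h4:0  h5:0  h6:0 ⇒ 13.
Leveled (A@1, B@3, C@6, D@1, E@4): h1:5  h2:5  h3:5  h4:5  h5:3  h6:3 ⇒ 5.
Reduction 13 − 5 = 8.

8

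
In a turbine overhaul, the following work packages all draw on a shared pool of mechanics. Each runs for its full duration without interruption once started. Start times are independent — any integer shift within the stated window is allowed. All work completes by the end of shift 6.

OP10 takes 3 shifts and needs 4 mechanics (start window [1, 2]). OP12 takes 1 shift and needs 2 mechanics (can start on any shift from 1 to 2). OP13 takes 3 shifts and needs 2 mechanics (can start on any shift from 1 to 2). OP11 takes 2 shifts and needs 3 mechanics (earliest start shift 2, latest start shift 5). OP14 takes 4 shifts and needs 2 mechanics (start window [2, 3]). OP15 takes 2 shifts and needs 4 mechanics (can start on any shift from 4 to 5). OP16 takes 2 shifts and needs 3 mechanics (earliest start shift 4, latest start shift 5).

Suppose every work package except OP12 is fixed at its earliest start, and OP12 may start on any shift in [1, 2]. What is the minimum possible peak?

OP12@1: s1:8  s2:11  s3:11  s4:9  s5:9  s6:0 → peak 11
OP12@2: s1:6  s2:13  s3:11  s4:9  s5:9  s6:0 → peak 13
Best is OP12@1, peak 11.

11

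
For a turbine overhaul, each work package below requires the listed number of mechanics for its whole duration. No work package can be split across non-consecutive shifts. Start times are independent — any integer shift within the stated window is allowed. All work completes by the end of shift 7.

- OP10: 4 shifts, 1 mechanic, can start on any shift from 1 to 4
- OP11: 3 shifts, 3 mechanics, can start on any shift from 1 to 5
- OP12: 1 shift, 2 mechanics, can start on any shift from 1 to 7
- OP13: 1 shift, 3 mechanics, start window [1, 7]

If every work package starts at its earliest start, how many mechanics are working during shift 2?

4

At early start, shift 2 has: OP10, OP11.
Demand: 1 + 3 = 4.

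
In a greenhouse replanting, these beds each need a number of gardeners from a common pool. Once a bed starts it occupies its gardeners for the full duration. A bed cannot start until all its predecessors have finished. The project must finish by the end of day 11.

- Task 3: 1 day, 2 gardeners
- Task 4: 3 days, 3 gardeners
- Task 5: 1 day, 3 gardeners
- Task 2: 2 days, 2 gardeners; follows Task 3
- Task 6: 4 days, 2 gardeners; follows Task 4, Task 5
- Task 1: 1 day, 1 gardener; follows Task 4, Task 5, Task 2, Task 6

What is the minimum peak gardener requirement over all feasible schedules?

4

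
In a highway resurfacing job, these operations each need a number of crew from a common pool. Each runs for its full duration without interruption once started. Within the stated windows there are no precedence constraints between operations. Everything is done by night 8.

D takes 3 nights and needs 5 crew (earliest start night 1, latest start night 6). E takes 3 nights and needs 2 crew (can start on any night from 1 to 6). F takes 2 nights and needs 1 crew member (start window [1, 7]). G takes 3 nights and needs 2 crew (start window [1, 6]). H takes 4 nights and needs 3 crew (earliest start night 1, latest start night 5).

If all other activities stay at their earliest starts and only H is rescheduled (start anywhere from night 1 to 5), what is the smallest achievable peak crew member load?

10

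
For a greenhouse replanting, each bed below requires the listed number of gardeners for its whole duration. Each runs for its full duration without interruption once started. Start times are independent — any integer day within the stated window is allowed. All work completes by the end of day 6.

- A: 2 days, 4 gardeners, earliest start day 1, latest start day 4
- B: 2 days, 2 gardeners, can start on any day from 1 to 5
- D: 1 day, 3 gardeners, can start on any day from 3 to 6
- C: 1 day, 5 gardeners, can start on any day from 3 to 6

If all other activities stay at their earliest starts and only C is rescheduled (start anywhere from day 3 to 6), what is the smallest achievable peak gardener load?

C@3: d1:6  d2:6  d3:8  d4:0  d5:0  d6:0 → peak 8
C@4: d1:6  d2:6  d3:3  d4:5  d5:0  d6:0 → peak 6
C@5: d1:6  d2:6  d3:3  d4:0  d5:5  d6:0 → peak 6
C@6: d1:6  d2:6  d3:3  d4:0  d5:0  d6:5 → peak 6
Best is C@4, peak 6.

6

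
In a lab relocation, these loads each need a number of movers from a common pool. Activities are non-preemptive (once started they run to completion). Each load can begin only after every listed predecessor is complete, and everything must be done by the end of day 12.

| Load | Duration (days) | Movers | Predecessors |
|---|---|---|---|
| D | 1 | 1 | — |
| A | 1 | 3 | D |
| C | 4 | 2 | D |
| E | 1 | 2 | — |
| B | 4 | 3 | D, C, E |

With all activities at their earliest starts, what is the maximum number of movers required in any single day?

5

Early-start schedule: D@1, A@2, C@2, E@1, B@6.
Load per day: day 1: 3, day 2: 5, day 3: 2, day 4: 2, day 5: 2, day 6: 3, day 7: 3, day 8: 3, day 9: 3, day 10: 0, day 11: 0, day 12: 0.
Peak is 5.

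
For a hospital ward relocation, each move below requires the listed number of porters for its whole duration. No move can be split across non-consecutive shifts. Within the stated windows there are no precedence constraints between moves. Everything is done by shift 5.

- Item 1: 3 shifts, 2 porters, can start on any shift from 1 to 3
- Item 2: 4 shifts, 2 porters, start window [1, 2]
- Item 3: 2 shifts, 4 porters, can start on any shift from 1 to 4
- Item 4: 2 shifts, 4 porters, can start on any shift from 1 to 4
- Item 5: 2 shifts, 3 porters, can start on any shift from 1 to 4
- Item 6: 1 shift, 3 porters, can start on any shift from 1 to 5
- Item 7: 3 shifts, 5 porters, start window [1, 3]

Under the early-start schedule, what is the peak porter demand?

Early-start schedule: Item 1@1, Item 2@1, Item 3@1, Item 4@1, Item 5@1, Item 6@1, Item 7@1.
Load per shift: shift 1: 23, shift 2: 20, shift 3: 9, shift 4: 2, shift 5: 0.
Peak is 23.

23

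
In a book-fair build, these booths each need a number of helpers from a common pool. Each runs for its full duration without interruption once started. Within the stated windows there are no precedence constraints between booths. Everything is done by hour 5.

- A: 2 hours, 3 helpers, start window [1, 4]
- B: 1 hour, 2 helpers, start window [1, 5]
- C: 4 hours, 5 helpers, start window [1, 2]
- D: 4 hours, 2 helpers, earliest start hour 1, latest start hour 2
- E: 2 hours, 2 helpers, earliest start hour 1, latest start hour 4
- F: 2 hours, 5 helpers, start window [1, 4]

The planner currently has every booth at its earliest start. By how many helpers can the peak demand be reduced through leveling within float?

Early-start peak: h1:19  h2:17  h3:7  h4:7  h5:0 ⇒ 19.
Leveled (A@1, B@1, C@1, D@1, E@2, F@4): h1:12  h2:12  h3:9  h4:12  h5:5 ⇒ 12.
Reduction 19 − 12 = 7.

7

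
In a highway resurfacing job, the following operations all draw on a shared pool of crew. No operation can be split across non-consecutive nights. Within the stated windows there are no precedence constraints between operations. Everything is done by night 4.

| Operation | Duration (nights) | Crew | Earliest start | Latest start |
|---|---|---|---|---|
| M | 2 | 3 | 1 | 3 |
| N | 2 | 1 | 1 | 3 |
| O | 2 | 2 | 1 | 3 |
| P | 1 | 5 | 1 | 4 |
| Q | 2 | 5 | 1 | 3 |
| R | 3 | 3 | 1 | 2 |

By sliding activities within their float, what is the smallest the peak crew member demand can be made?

10

Early-start (M@1, N@1, O@1, P@1, Q@1, R@1) gives peak 19: n1:19  n2:14  n3:3  n4:0.
Shift P→4, Q→3.
Schedule M@1, N@1, O@1, P@4, Q@3, R@1: n1:9  n2:9  n3:8  n4:10 — peak 10.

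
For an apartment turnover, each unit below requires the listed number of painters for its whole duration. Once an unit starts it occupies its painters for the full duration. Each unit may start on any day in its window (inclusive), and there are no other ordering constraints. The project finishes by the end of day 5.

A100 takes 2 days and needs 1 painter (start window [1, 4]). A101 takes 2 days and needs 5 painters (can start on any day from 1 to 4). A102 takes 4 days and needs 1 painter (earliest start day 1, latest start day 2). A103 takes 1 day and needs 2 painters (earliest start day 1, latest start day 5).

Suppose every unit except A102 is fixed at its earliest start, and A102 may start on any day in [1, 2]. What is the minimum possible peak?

8

A102@1: d1:9  d2:7  d3:1  d4:1  d5:0 → peak 9
A102@2: d1:8  d2:7  d3:1  d4:1  d5:1 → peak 8
Best is A102@2, peak 8.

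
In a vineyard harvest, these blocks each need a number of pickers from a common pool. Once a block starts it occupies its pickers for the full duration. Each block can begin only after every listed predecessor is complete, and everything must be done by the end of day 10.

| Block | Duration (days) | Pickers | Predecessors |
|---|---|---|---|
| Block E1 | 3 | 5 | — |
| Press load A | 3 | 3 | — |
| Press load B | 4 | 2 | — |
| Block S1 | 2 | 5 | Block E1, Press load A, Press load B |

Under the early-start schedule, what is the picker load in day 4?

At early start, day 4 has: Press load B.
Demand: 2 = 2.

2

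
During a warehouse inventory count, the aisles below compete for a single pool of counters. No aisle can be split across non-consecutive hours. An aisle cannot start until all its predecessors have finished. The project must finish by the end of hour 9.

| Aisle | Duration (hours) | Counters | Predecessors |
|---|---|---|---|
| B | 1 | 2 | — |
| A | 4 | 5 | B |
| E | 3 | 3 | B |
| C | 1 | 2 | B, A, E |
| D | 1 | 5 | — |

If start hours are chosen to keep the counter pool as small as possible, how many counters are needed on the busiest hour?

Early-start (B@1, A@2, E@2, C@6, D@1) gives peak 8: h1:7  h2:8  h3:8  h4:8  h5:5  h6:2  h7:0  h8:0  h9:0.
Shift E→6, C→9.
Schedule B@1, A@2, E@6, C@9, D@1: h1:7  h2:5  h3:5  h4:5  h5:5  h6:3  h7:3  h8:3  h9:2 — peak 7.

7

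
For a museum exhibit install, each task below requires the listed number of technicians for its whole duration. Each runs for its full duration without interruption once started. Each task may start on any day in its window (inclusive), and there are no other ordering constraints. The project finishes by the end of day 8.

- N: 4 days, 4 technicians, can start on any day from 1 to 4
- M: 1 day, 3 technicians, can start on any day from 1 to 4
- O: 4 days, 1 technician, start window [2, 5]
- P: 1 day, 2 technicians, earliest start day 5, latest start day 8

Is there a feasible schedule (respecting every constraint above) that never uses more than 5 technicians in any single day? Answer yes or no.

yes

Schedule N@2, M@1, O@2, P@6: d1:3  d2:5  d3:5  d4:5  d5:5  d6:2  d7:0  d8:0 — peak 5 ≤ 5.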